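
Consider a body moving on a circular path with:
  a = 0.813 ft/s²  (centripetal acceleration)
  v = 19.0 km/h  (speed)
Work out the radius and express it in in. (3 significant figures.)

Solving a = v²/r for r: r = v²/a.
a = 0.813 ft/s² = 0.2478 m/s²; v = 19.0 km/h = 5.278 m/s.
r = 112.4 m
112.4 m × (1 in / 0.02540 m) = 4426 in

4430 in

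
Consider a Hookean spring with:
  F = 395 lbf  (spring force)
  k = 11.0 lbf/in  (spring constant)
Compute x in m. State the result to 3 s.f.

Solving F = k·x for x: x = F/k.
F = 395 lbf = 1757 N; k = 11.0 lbf/in = 1926 N/m.
x = 0.9121 m

0.912 m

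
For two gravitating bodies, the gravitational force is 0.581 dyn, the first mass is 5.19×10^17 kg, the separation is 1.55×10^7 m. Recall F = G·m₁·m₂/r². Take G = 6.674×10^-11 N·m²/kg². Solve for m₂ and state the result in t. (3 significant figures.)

0.0403 t

Solving F = G·m₁·m₂/r² for m₂: m₂ = F·r²/(G·m₁).
F = 0.581 dyn = 5.810×10^-6 N; m₁ = 5.19×10^17 kg; r = 1.55×10^7 m; G = 6.674×10^-11 N·m²/kg².
m₂ = 40.30 kg
40.30 kg × (1 t / 1000 kg) = 0.04030 t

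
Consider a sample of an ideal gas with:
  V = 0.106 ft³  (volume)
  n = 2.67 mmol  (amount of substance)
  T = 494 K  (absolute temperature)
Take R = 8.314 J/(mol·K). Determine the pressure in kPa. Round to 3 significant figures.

P is given directly by: P = nRT/V.
V = 0.106 ft³ = 0.003002 m³; n = 2.67 mmol = 0.002670 mol; T = 494 K; R = 8.314 J/(mol·K).
P = 3653 Pa  (the unit combination reduces to kg/(m·s²) = Pa)
3653 Pa × (1 kPa / 1000 Pa) = 3.653 kPa

3.65 kPa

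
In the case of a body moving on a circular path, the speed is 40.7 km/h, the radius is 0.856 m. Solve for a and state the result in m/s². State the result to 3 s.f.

149 m/s²

Directly: a = v²/r.
v = 40.7 km/h = 11.31 m/s; r = 0.856 m.
a = 149.3 m/s²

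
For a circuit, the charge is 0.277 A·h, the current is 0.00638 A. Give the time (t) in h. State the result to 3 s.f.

Solving q = I·t for t: t = q/I.
q = 0.277 A·h = 997.2 C; I = 0.00638 A.
t = 1.563×10^5 s
1.563×10^5 s × (1 h / 3600 s) = 43.42 h

43.4 h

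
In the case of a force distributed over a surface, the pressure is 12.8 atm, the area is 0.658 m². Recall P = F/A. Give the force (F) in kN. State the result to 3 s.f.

Rearranging: F = P·A.
P = 12.8 atm = 1.297×10^6 Pa; A = 0.658 m².
F = 8.534×10^5 N
8.534×10^5 N × (1 kN / 1000 N) = 853.4 kN

853 kN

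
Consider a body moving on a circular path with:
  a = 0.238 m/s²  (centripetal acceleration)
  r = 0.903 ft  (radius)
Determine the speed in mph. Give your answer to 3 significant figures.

0.573 mph

Solving a = v²/r for v: v = √(a·r).
a = 0.238 m/s²; r = 0.903 ft = 0.2752 m.
v = 0.2559 m/s
0.2559 m/s × (1 mph / 0.4470 m/s) = 0.5725 mph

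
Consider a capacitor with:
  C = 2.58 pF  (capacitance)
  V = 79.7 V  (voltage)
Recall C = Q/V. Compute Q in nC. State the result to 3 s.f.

Rearranging: Q = CV.
C = 2.58 pF = 2.580×10^-12 F; V = 79.7 V.
Q = 2.056×10^-10 C
2.056×10^-10 C × (1 nC / 1.000×10^-9 C) = 0.2056 nC

0.206 nC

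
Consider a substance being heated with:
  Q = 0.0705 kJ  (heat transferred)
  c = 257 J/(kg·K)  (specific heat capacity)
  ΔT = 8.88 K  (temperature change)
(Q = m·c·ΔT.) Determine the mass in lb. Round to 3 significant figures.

Rearranging Q = m·c·ΔT for m: m = Q/(c·ΔT).
Q = 0.0705 kJ = 70.50 J; c = 257 J/(kg·K); ΔT = 8.88 K.
m = 0.03089 kg
0.03089 kg × (1 lb / 0.4536 kg) = 0.06810 lb

0.0681 lb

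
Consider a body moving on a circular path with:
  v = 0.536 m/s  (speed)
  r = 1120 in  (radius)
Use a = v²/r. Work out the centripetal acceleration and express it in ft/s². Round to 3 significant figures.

a is given directly by: a = v²/r.
v = 0.536 m/s; r = 1120 in = 28.45 m.
a = 0.01010 m/s²
0.01010 m/s² × (1 ft/s² / 0.3048 m/s²) = 0.03313 ft/s²

0.0331 ft/s²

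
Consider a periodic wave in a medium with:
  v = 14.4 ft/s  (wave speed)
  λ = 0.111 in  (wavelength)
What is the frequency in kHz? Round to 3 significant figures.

Solving v = f·λ for f: f = v/λ.
v = 14.4 ft/s = 4.389 m/s; λ = 0.111 in = 0.002819 m.
f = 1557 Hz
1557 Hz × (1 kHz / 1000 Hz) = 1.557 kHz

1.56 kHz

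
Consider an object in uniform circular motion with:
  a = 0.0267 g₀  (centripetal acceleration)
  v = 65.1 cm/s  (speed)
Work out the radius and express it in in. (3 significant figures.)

63.7 in

Rearranging: r = v²/a.
a = 0.0267 g₀ = 0.2618 m/s²; v = 65.1 cm/s = 0.6510 m/s.
r = 1.619 m
1.619 m × (1 in / 0.02540 m) = 63.72 in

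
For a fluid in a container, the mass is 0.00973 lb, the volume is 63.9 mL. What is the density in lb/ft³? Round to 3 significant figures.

ρ is given directly by: ρ = m/V.
m = 0.00973 lb = 0.004413 kg; V = 63.9 mL = 6.390×10^-5 m³.
ρ = 69.07 kg/m³
69.07 kg/m³ × (1 lb/ft³ / 16.02 kg/m³) = 4.312 lb/ft³

4.31 lb/ft³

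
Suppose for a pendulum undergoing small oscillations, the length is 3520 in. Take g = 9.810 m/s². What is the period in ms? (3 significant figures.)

Directly: T = 2π√(L/g).
L = 3520 in = 89.41 m; g = 9.810 m/s².
T = 18.97 s
18.97 s × (1 ms / 0.001000 s) = 18969 ms

19000 ms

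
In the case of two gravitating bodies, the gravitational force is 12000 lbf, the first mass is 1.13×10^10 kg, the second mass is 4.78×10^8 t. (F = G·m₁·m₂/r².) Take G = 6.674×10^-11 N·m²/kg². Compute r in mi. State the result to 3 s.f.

Rearranging: r = √(G·m₁m₂/F).
F = 12000 lbf = 53379 N; m₁ = 1.13×10^10 kg; m₂ = 4.78×10^8 t = 4.780×10^11 kg; G = 6.674×10^-11 N·m²/kg².
r = 2599 m
2599 m × (1 mi / 1609 m) = 1.615 mi

1.61 mi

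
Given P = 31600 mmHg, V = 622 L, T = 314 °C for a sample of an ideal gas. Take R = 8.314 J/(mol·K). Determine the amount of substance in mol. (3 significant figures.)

537 mol

Rearranging: n = PV/(RT).
P = 31600 mmHg = 4.213×10^6 Pa; V = 622 L = 0.6220 m³; T = 314 °C = 587.1 K; R = 8.314 J/(mol·K).
n = 536.8 mol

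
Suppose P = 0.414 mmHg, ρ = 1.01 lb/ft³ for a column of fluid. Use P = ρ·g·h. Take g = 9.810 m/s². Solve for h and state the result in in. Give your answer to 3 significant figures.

13.7 in

Solving P = ρ·g·h for h: h = P/(ρ·g).
P = 0.414 mmHg = 55.20 Pa; ρ = 1.01 lb/ft³ = 16.18 kg/m³; g = 9.810 m/s².
h = 0.3478 m
0.3478 m × (1 in / 0.02540 m) = 13.69 in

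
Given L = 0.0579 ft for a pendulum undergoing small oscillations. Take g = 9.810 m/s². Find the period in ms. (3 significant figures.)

266 ms

Directly: T = 2π√(L/g).
L = 0.0579 ft = 0.01765 m; g = 9.810 m/s².
T = 0.2665 s
0.2665 s × (1 ms / 0.001000 s) = 266.5 ms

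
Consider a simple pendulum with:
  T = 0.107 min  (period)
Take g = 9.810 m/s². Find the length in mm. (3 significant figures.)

Solving T = 2π√(L/g) for L: L = g·(T/2π)².
T = 0.107 min = 6.420 s; g = 9.810 m/s².
L = 10.24 m
10.24 m × (1 mm / 0.001000 m) = 10242 mm

10200 mm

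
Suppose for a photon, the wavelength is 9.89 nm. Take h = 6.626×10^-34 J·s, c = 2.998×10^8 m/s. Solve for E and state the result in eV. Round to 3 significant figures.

Directly: E = hc/λ.
λ = 9.89 nm = 9.890×10^-9 m; h = 6.626×10^-34 J·s; c = 2.998×10^8 m/s.
E = 2.009×10^-17 J
2.009×10^-17 J × (1 eV / 1.602×10^-19 J) = 125.4 eV

125 eV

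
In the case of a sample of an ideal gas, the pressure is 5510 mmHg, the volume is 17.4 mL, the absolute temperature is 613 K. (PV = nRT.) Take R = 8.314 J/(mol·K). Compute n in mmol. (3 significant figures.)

2.51 mmol

From the ideal-gas law: n = PV/(RT).
P = 5510 mmHg = 7.346×10^5 Pa; V = 17.4 mL = 1.740×10^-5 m³; T = 613 K; R = 8.314 J/(mol·K).
n = 0.002508 mol
0.002508 mol × (1 mmol / 0.001000 mol) = 2.508 mmol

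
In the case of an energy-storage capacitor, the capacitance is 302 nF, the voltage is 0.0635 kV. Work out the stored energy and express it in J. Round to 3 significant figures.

E is given directly by: E = ½CV².
C = 302 nF = 3.020×10^-7 F; V = 0.0635 kV = 63.50 V.
E = 6.089×10^-4 J

6.09×10^-4 J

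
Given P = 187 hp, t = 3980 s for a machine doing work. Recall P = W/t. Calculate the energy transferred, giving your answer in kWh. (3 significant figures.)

Rearranging: W = P·t.
P = 187 hp = 1.394×10^5 W; t = 3980 s.
W = 5.550×10^8 J
5.550×10^8 J × (1 kWh / 3.600×10^6 J) = 154.2 kWh

154 kWh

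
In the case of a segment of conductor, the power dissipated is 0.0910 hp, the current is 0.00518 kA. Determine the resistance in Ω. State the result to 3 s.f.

2.53 Ω

Rearranging: R = P/I².
P = 0.0910 hp = 67.86 W; I = 0.00518 kA = 5.180 A.
R = 2.529 Ω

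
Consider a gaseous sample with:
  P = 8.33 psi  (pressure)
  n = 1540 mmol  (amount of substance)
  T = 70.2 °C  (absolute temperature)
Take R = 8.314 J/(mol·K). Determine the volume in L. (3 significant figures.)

76.5 L

Solving PV = nRT for V: V = nRT/P.
P = 8.33 psi = 57433 Pa; n = 1540 mmol = 1.540 mol; T = 70.2 °C = 343.3 K; R = 8.314 J/(mol·K).
V = 0.07654 m³
0.07654 m³ × (1 L / 0.001000 m³) = 76.54 L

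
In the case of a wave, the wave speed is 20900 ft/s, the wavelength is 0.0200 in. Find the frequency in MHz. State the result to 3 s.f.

12.5 MHz

Solving v = f·λ for f: f = v/λ.
v = 20900 ft/s = 6370 m/s; λ = 0.0200 in = 5.080×10^-4 m.
f = 1.254×10^7 Hz
1.254×10^7 Hz × (1 MHz / 1.000×10^6 Hz) = 12.54 MHz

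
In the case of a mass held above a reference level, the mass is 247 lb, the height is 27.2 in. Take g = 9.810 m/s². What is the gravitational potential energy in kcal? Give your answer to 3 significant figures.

0.181 kcal

Directly: PE = mgh.
m = 247 lb = 112.0 kg; h = 27.2 in = 0.6909 m; g = 9.810 m/s².
PE = 759.3 J
759.3 J × (1 kcal / 4184 J) = 0.1815 kcal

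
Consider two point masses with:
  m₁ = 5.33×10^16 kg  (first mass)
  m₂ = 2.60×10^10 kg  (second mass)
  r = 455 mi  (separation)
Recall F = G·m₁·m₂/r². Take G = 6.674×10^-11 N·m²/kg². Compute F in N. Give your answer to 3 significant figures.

Directly: F = Gm₁m₂/r².
m₁ = 5.33×10^16 kg; m₂ = 2.60×10^10 kg; r = 455 mi = 7.323×10^5 m; G = 6.674×10^-11 N·m²/kg².
F = 1.725×10^5 N  (the unit combination reduces to kg·m/s² = N)

1.72×10^5 N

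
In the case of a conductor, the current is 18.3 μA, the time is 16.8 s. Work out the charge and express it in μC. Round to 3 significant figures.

Directly: q = It.
I = 18.3 μA = 1.830×10^-5 A; t = 16.8 s.
q = 3.074×10^-4 C
3.074×10^-4 C × (1 μC / 1.000×10^-6 C) = 307.4 μC

307 μC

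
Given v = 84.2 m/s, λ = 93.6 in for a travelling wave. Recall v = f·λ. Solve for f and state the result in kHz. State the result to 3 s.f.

Rearranging: f = v/λ.
v = 84.2 m/s; λ = 93.6 in = 2.377 m.
f = 35.42 Hz
35.42 Hz × (1 kHz / 1000 Hz) = 0.03542 kHz

0.0354 kHz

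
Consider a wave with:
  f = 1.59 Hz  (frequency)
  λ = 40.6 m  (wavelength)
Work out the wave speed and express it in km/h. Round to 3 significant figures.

Directly: v = fλ.
f = 1.59 Hz; λ = 40.6 m.
v = 64.55 m/s
64.55 m/s × (1 km/h / 0.2778 m/s) = 232.4 km/h

232 km/h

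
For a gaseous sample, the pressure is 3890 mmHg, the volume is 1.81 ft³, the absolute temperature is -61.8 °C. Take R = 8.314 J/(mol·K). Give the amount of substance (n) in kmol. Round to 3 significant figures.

0.0151 kmol

Rearranging: n = PV/(RT).
P = 3890 mmHg = 5.186×10^5 Pa; V = 1.81 ft³ = 0.05125 m³; T = -61.8 °C = 211.3 K; R = 8.314 J/(mol·K).
n = 15.13 mol
15.13 mol × (1 kmol / 1000 mol) = 0.01513 kmol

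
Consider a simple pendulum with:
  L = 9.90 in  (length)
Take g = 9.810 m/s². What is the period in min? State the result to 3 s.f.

T is given directly by: T = 2π√(L/g).
L = 9.90 in = 0.2515 m; g = 9.810 m/s².
T = 1.006 s
1.006 s × (1 min / 60.00 s) = 0.01677 min

0.0168 min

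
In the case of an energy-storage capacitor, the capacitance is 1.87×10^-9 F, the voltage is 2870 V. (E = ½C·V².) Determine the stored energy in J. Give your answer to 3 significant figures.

Directly: E = ½CV².
C = 1.87×10^-9 F; V = 2870 V.
E = 0.007702 J  (the unit combination reduces to kg·m²/s² = J)

0.00770 J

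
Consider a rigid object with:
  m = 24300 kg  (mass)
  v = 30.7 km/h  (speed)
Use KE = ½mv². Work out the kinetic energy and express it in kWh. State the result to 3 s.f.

0.245 kWh

Directly: KE = ½mv².
m = 24300 kg; v = 30.7 km/h = 8.528 m/s.
KE = 8.836×10^5 J  (the unit combination reduces to kg·m²/s² = J)
8.836×10^5 J × (1 kWh / 3.600×10^6 J) = 0.2454 kWh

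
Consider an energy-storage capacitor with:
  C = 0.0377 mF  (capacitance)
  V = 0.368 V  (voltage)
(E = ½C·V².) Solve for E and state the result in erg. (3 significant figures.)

25.5 erg

Directly: E = ½CV².
C = 0.0377 mF = 3.770×10^-5 F; V = 0.368 V.
E = 2.553×10^-6 J
2.553×10^-6 J × (1 erg / 1.000×10^-7 J) = 25.53 erg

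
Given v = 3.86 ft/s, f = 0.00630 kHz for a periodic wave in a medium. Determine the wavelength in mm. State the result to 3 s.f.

Rearranging v = f·λ for λ: λ = v/f.
v = 3.86 ft/s = 1.177 m/s; f = 0.00630 kHz = 6.300 Hz.
λ = 0.1868 m
0.1868 m × (1 mm / 0.001000 m) = 186.8 mm

187 mm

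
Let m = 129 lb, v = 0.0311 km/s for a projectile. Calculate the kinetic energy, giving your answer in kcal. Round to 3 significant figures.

KE is given directly by: KE = ½mv².
m = 129 lb = 58.51 kg; v = 0.0311 km/s = 31.10 m/s.
KE = 28297 J
28297 J × (1 kcal / 4184 J) = 6.763 kcal

6.76 kcal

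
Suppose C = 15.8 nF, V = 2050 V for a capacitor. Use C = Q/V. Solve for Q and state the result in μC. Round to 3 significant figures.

32.4 μC

Solving C = Q/V for Q: Q = CV.
C = 15.8 nF = 1.580×10^-8 F; V = 2050 V.
Q = 3.239×10^-5 C
3.239×10^-5 C × (1 μC / 1.000×10^-6 C) = 32.39 μC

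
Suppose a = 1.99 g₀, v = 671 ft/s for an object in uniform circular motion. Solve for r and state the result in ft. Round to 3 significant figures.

Rearranging a = v²/r for r: r = v²/a.
a = 1.99 g₀ = 19.52 m/s²; v = 671 ft/s = 204.5 m/s.
r = 2143 m
2143 m × (1 ft / 0.3048 m) = 7032 ft

7030 ft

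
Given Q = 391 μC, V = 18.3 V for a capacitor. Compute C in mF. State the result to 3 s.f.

C is given directly by: C = Q/V.
Q = 391 μC = 3.910×10^-4 C; V = 18.3 V.
C = 2.137×10^-5 F
2.137×10^-5 F × (1 mF / 0.001000 F) = 0.02137 mF

0.0214 mF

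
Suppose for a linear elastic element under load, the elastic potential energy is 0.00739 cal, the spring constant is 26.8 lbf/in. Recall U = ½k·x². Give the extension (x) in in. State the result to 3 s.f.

0.143 in

Rearranging U = ½k·x² for x: x = √(2U/k).
U = 0.00739 cal = 0.03092 J; k = 26.8 lbf/in = 4693 N/m.
x = 0.003630 m
0.003630 m × (1 in / 0.02540 m) = 0.1429 in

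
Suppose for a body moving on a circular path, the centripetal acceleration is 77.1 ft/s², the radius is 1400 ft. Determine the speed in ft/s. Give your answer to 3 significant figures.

Rearranging: v = √(a·r).
a = 77.1 ft/s² = 23.50 m/s²; r = 1400 ft = 426.7 m.
v = 100.1 m/s
100.1 m/s × (1 ft/s / 0.3048 m/s) = 328.5 ft/s

329 ft/s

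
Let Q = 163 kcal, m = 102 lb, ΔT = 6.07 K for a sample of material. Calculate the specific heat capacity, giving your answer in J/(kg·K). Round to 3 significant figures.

Solving Q = m·c·ΔT for c: c = Q/(m·ΔT).
Q = 163 kcal = 6.820×10^5 J; m = 102 lb = 46.27 kg; ΔT = 6.07 K.
c = 2428 J/(kg·K)

2430 J/(kg·K)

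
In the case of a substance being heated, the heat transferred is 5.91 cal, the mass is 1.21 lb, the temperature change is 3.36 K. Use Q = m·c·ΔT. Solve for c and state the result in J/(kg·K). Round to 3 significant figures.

Solving Q = m·c·ΔT for c: c = Q/(m·ΔT).
Q = 5.91 cal = 24.73 J; m = 1.21 lb = 0.5488 kg; ΔT = 3.36 K.
c = 13.41 J/(kg·K)

13.4 J/(kg·K)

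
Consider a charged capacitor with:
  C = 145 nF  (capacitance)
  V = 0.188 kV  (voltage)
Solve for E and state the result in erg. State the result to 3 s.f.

Directly: E = ½CV².
C = 145 nF = 1.450×10^-7 F; V = 0.188 kV = 188.0 V.
E = 0.002562 J
0.002562 J × (1 erg / 1.000×10^-7 J) = 25624 erg

25600 erg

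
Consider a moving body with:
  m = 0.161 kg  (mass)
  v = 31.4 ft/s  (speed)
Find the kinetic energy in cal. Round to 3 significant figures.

1.76 cal

Directly: KE = ½mv².
m = 0.161 kg; v = 31.4 ft/s = 9.571 m/s.
KE = 7.374 J  (the unit combination reduces to kg·m²/s² = J)
7.374 J × (1 cal / 4.184 J) = 1.762 cal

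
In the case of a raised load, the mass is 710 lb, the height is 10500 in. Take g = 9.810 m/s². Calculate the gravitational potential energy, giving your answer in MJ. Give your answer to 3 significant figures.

Directly: PE = mgh.
m = 710 lb = 322.1 kg; h = 10500 in = 266.7 m; g = 9.810 m/s².
PE = 8.426×10^5 J
8.426×10^5 J × (1 MJ / 1.000×10^6 J) = 0.8426 MJ

0.843 MJ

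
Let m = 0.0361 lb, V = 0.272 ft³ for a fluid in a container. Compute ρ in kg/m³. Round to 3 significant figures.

2.13 kg/m³

ρ is given directly by: ρ = m/V.
m = 0.0361 lb = 0.01637 kg; V = 0.272 ft³ = 0.007702 m³.
ρ = 2.126 kg/m³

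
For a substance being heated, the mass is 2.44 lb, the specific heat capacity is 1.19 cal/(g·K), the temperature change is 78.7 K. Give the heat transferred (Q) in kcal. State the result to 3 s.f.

104 kcal

Directly: Q = mcΔT.
m = 2.44 lb = 1.107 kg; c = 1.19 cal/(g·K) = 4979 J/(kg·K); ΔT = 78.7 K.
Q = 4.337×10^5 J
4.337×10^5 J × (1 kcal / 4184 J) = 103.7 kcal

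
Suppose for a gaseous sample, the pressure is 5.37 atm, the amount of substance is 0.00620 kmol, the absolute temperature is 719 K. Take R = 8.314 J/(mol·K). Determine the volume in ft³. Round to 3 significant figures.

2.41 ft³

From the ideal-gas law: V = nRT/P.
P = 5.37 atm = 5.441×10^5 Pa; n = 0.00620 kmol = 6.200 mol; T = 719 K; R = 8.314 J/(mol·K).
V = 0.06811 m³
0.06811 m³ × (1 ft³ / 0.02832 m³) = 2.405 ft³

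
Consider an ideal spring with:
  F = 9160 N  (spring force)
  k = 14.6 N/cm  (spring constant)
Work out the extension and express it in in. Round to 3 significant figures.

From Hooke's law: x = F/k.
F = 9160 N; k = 14.6 N/cm = 1460 N/m.
x = 6.274 m
6.274 m × (1 in / 0.02540 m) = 247.0 in

247 in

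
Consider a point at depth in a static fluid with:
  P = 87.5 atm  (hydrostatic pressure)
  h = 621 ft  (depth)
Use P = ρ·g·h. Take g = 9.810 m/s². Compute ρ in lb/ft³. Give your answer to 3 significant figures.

Solving P = ρ·g·h for ρ: ρ = P/(g·h).
P = 87.5 atm = 8.866×10^6 Pa; h = 621 ft = 189.3 m; g = 9.810 m/s².
ρ = 4775 kg/m³
4775 kg/m³ × (1 lb/ft³ / 16.02 kg/m³) = 298.1 lb/ft³

298 lb/ft³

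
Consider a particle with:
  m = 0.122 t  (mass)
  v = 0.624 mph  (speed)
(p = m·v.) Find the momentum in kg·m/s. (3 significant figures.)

p is given directly by: p = mv.
m = 0.122 t = 122.0 kg; v = 0.624 mph = 0.2790 m/s.
p = 34.03 kg·m/s  (the unit combination reduces to kg·m/s = kg·m/s)

34.0 kg·m/s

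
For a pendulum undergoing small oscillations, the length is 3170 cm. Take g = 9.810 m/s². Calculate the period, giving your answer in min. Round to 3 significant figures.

0.188 min

Directly: T = 2π√(L/g).
L = 3170 cm = 31.70 m; g = 9.810 m/s².
T = 11.29 s
11.29 s × (1 min / 60.00 s) = 0.1882 min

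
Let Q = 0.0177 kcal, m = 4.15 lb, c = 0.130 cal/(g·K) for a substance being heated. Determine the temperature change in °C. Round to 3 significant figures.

0.0723 °C

Rearranging Q = m·c·ΔT for ΔT: ΔT = Q/(m·c).
Q = 0.0177 kcal = 74.06 J; m = 4.15 lb = 1.882 kg; c = 0.130 cal/(g·K) = 543.9 J/(kg·K).
ΔT = 0.07233 K
Since 1 °C = 1 K, 0.07233 °C.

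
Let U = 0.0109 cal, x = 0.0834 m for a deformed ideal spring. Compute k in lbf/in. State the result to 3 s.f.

0.0749 lbf/in

Rearranging: k = 2U/x².
U = 0.0109 cal = 0.04561 J; x = 0.0834 m.
k = 13.11 N/m
13.11 N/m × (1 lbf/in / 175.1 N/m) = 0.07488 lbf/in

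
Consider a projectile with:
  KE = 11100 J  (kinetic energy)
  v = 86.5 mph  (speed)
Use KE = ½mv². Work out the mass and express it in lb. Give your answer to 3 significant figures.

32.7 lb

Solving KE = ½mv² for m: m = 2·KE/v².
KE = 11100 J; v = 86.5 mph = 38.67 m/s.
m = 14.85 kg
14.85 kg × (1 lb / 0.4536 kg) = 32.73 lb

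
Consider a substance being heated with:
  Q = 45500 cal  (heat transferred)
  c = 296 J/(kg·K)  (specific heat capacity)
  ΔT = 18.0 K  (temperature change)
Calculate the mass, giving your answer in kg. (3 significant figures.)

35.7 kg

Rearranging Q = m·c·ΔT for m: m = Q/(c·ΔT).
Q = 45500 cal = 1.904×10^5 J; c = 296 J/(kg·K); ΔT = 18.0 K.
m = 35.73 kg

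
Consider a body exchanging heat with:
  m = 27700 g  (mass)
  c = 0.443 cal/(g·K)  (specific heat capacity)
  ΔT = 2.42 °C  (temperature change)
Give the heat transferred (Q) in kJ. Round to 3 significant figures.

Directly: Q = mcΔT.
m = 27700 g = 27.70 kg; c = 0.443 cal/(g·K) = 1854 J/(kg·K); ΔT = 2.42 °C = 2.420 K.
Q = 1.242×10^5 J  (the unit combination reduces to kg·m²/s² = J)
1.242×10^5 J × (1 kJ / 1000 J) = 124.2 kJ

124 kJ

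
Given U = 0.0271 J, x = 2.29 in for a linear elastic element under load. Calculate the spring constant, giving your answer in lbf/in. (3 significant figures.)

Solving U = ½k·x² for k: k = 2U/x².
U = 0.0271 J; x = 2.29 in = 0.05817 m.
k = 16.02 N/m
16.02 N/m × (1 lbf/in / 175.1 N/m) = 0.09148 lbf/in

0.0915 lbf/in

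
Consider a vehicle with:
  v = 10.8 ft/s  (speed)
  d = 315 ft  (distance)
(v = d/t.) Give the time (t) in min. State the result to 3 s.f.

0.486 min

Rearranging v = d/t for t: t = d/v.
v = 10.8 ft/s = 3.292 m/s; d = 315 ft = 96.01 m.
t = 29.17 s
29.17 s × (1 min / 60.00 s) = 0.4861 min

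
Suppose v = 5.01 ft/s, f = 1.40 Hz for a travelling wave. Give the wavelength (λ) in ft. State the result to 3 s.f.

Rearranging v = f·λ for λ: λ = v/f.
v = 5.01 ft/s = 1.527 m/s; f = 1.40 Hz.
λ = 1.091 m
1.091 m × (1 ft / 0.3048 m) = 3.579 ft

3.58 ft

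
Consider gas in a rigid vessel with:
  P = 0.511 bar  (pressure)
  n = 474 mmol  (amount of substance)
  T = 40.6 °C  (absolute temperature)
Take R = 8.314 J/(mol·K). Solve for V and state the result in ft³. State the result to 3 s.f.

Rearranging PV = nRT for V: V = nRT/P.
P = 0.511 bar = 51100 Pa; n = 474 mmol = 0.4740 mol; T = 40.6 °C = 313.8 K; R = 8.314 J/(mol·K).
V = 0.02420 m³
0.02420 m³ × (1 ft³ / 0.02832 m³) = 0.8545 ft³

0.854 ft³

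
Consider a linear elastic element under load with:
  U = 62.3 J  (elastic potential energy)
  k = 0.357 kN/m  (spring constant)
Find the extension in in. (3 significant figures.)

23.3 in

Solving U = ½k·x² for x: x = √(2U/k).
U = 62.3 J; k = 0.357 kN/m = 357.0 N/m.
x = 0.5908 m
0.5908 m × (1 in / 0.02540 m) = 23.26 in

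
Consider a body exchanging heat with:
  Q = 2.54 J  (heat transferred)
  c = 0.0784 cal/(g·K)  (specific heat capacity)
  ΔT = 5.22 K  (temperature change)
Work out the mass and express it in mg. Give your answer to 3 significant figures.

Rearranging: m = Q/(c·ΔT).
Q = 2.54 J; c = 0.0784 cal/(g·K) = 328.0 J/(kg·K); ΔT = 5.22 K.
m = 0.001483 kg
0.001483 kg × (1 mg / 1.000×10^-6 kg) = 1483 mg

1480 mg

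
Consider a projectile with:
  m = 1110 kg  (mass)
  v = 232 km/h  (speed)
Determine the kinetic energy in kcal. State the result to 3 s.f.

551 kcal

KE is given directly by: KE = ½mv².
m = 1110 kg; v = 232 km/h = 64.44 m/s.
KE = 2.305×10^6 J
2.305×10^6 J × (1 kcal / 4184 J) = 550.9 kcal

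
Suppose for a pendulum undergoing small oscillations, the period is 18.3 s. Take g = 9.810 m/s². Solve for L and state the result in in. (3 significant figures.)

3280 in

Solving T = 2π√(L/g) for L: L = g·(T/2π)².
T = 18.3 s; g = 9.810 m/s².
L = 83.22 m
83.22 m × (1 in / 0.02540 m) = 3276 in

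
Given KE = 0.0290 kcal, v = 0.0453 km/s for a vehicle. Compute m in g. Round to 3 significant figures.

118 g

Solving KE = ½mv² for m: m = 2·KE/v².
KE = 0.0290 kcal = 121.3 J; v = 0.0453 km/s = 45.30 m/s.
m = 0.1183 kg
0.1183 kg × (1 g / 0.001000 kg) = 118.3 g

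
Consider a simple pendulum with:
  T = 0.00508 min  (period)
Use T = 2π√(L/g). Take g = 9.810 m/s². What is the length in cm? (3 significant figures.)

2.31 cm

Rearranging T = 2π√(L/g) for L: L = g·(T/2π)².
T = 0.00508 min = 0.3048 s; g = 9.810 m/s².
L = 0.02309 m
0.02309 m × (1 cm / 0.01000 m) = 2.309 cm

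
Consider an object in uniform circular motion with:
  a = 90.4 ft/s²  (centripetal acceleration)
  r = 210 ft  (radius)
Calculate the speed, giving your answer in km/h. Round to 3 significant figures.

Rearranging: v = √(a·r).
a = 90.4 ft/s² = 27.55 m/s²; r = 210 ft = 64.01 m.
v = 42.00 m/s
42.00 m/s × (1 km/h / 0.2778 m/s) = 151.2 km/h

151 km/h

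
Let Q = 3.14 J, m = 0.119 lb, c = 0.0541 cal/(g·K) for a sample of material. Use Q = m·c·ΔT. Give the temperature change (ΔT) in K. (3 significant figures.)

0.257 K

Rearranging Q = m·c·ΔT for ΔT: ΔT = Q/(m·c).
Q = 3.14 J; m = 0.119 lb = 0.05398 kg; c = 0.0541 cal/(g·K) = 226.4 J/(kg·K).
ΔT = 0.2570 K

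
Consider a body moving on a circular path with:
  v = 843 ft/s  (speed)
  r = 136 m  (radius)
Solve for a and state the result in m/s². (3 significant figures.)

a is given directly by: a = v²/r.
v = 843 ft/s = 256.9 m/s; r = 136 m.
a = 485.5 m/s²

485 m/s²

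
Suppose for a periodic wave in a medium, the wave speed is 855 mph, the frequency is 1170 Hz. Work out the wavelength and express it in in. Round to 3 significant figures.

Rearranging: λ = v/f.
v = 855 mph = 382.2 m/s; f = 1170 Hz.
λ = 0.3267 m
0.3267 m × (1 in / 0.02540 m) = 12.86 in

12.9 in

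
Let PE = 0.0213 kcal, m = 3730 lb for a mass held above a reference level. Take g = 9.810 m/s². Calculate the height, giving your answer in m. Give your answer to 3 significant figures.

Rearranging PE = m·g·h for h: h = PE/(m·g).
PE = 0.0213 kcal = 89.12 J; m = 3730 lb = 1692 kg; g = 9.810 m/s².
h = 0.005369 m

0.00537 m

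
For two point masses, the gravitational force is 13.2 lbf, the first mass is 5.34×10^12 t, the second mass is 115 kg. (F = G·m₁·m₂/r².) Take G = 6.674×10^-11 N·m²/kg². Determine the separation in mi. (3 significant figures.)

0.519 mi

From Newton's law of gravitation: r = √(G·m₁m₂/F).
F = 13.2 lbf = 58.72 N; m₁ = 5.34×10^12 t = 5.340×10^15 kg; m₂ = 115 kg; G = 6.674×10^-11 N·m²/kg².
r = 835.5 m
835.5 m × (1 mi / 1609 m) = 0.5191 mi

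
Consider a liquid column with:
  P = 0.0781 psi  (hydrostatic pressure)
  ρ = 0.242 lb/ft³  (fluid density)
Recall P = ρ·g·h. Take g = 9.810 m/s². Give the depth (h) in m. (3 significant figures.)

Rearranging: h = P/(ρ·g).
P = 0.0781 psi = 538.5 Pa; ρ = 0.242 lb/ft³ = 3.876 kg/m³; g = 9.810 m/s².
h = 14.16 m

14.2 m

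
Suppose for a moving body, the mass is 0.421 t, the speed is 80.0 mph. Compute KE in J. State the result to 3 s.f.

KE is given directly by: KE = ½mv².
m = 0.421 t = 421.0 kg; v = 80.0 mph = 35.76 m/s.
KE = 2.692×10^5 J

2.69×10^5 J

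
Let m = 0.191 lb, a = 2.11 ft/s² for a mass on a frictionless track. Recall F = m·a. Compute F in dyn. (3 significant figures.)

5570 dyn

F is given directly by: F = m·a.
m = 0.191 lb = 0.08664 kg; a = 2.11 ft/s² = 0.6431 m/s².
F = 0.05572 N
0.05572 N × (1 dyn / 1.000×10^-5 N) = 5572 dyn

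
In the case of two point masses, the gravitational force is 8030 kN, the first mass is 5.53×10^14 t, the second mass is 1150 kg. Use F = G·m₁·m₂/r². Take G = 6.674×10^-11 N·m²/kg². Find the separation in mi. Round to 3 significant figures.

0.0452 mi

From Newton's law of gravitation: r = √(G·m₁m₂/F).
F = 8030 kN = 8.030×10^6 N; m₁ = 5.53×10^14 t = 5.530×10^17 kg; m₂ = 1150 kg; G = 6.674×10^-11 N·m²/kg².
r = 72.70 m
72.70 m × (1 mi / 1609 m) = 0.04517 mi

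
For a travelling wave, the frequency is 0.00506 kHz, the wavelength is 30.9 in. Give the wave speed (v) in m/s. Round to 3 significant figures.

3.97 m/s

v is given directly by: v = fλ.
f = 0.00506 kHz = 5.060 Hz; λ = 30.9 in = 0.7849 m.
v = 3.971 m/s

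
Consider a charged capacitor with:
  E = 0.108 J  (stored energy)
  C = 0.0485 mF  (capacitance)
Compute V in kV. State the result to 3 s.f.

0.0667 kV

Solving E = ½C·V² for V: V = √(2E/C).
E = 0.108 J; C = 0.0485 mF = 4.850×10^-5 F.
V = 66.74 V
66.74 V × (1 kV / 1000 V) = 0.06674 kV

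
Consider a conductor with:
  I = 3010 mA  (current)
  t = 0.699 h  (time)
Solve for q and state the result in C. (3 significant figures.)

q is given directly by: q = It.
I = 3010 mA = 3.010 A; t = 0.699 h = 2516 s.
q = 7574 C

7570 C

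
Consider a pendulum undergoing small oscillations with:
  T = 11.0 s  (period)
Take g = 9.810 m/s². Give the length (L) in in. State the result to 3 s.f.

Solving T = 2π√(L/g) for L: L = g·(T/2π)².
T = 11.0 s; g = 9.810 m/s².
L = 30.07 m
30.07 m × (1 in / 0.02540 m) = 1184 in

1180 in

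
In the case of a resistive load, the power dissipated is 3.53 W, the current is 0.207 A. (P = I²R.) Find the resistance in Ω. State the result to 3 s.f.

Rearranging P = I²R for R: R = P/I².
P = 3.53 W; I = 0.207 A.
R = 82.38 Ω

82.4 Ω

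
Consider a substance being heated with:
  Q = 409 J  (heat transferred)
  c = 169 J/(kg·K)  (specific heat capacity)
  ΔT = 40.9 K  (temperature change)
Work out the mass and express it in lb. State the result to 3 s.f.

0.130 lb

Rearranging: m = Q/(c·ΔT).
Q = 409 J; c = 169 J/(kg·K); ΔT = 40.9 K.
m = 0.05917 kg
0.05917 kg × (1 lb / 0.4536 kg) = 0.1305 lb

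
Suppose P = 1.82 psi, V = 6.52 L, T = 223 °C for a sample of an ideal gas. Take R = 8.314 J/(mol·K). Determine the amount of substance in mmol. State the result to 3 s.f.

From the ideal-gas law: n = PV/(RT).
P = 1.82 psi = 12548 Pa; V = 6.52 L = 0.006520 m³; T = 223 °C = 496.1 K; R = 8.314 J/(mol·K).
n = 0.01983 mol
0.01983 mol × (1 mmol / 0.001000 mol) = 19.83 mmol

19.8 mmol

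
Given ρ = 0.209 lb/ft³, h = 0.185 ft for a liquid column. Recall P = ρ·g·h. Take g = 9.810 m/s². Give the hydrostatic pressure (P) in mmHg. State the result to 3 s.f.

Directly: P = ρgh.
ρ = 0.209 lb/ft³ = 3.348 kg/m³; h = 0.185 ft = 0.05639 m; g = 9.810 m/s².
P = 1.852 Pa  (the unit combination reduces to kg/(m·s²) = Pa)
1.852 Pa × (1 mmHg / 133.3 Pa) = 0.01389 mmHg

0.0139 mmHg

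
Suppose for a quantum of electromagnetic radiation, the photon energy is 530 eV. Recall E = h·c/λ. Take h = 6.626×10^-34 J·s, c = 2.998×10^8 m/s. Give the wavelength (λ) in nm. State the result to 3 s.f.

2.34 nm

Rearranging: λ = hc/E.
E = 530 eV = 8.492×10^-17 J; h = 6.626×10^-34 J·s; c = 2.998×10^8 m/s.
λ = 2.339×10^-9 m
2.339×10^-9 m × (1 nm / 1.000×10^-9 m) = 2.339 nm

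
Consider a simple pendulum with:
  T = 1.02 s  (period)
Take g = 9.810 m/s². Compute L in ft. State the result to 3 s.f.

Solving T = 2π√(L/g) for L: L = g·(T/2π)².
T = 1.02 s; g = 9.810 m/s².
L = 0.2585 m
0.2585 m × (1 ft / 0.3048 m) = 0.8482 ft

0.848 ft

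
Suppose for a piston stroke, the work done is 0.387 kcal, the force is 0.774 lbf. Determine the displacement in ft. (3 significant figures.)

Solving W = F·d for d: d = W/F.
W = 0.387 kcal = 1619 J; F = 0.774 lbf = 3.443 N.
d = 470.3 m
470.3 m × (1 ft / 0.3048 m) = 1543 ft

1540 ft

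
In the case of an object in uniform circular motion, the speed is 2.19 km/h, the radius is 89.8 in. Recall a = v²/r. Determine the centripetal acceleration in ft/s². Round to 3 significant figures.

0.532 ft/s²

Directly: a = v²/r.
v = 2.19 km/h = 0.6083 m/s; r = 89.8 in = 2.281 m.
a = 0.1622 m/s²
0.1622 m/s² × (1 ft/s² / 0.3048 m/s²) = 0.5323 ft/s²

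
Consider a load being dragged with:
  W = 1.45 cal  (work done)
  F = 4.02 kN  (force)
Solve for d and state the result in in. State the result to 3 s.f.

Solving W = F·d for d: d = W/F.
W = 1.45 cal = 6.067 J; F = 4.02 kN = 4020 N.
d = 0.001509 m
0.001509 m × (1 in / 0.02540 m) = 0.05942 in

0.0594 in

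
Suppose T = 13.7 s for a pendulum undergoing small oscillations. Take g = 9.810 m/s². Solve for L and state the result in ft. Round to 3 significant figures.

153 ft

Solving T = 2π√(L/g) for L: L = g·(T/2π)².
T = 13.7 s; g = 9.810 m/s².
L = 46.64 m
46.64 m × (1 ft / 0.3048 m) = 153.0 ft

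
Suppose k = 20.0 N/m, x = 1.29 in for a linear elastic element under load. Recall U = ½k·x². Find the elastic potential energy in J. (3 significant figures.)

U is given directly by: U = ½kx².
k = 20.0 N/m; x = 1.29 in = 0.03277 m.
U = 0.01074 J

0.0107 J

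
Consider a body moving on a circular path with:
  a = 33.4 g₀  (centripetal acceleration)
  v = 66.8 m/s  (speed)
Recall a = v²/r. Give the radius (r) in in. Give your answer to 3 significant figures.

Rearranging: r = v²/a.
a = 33.4 g₀ = 327.5 m/s²; v = 66.8 m/s.
r = 13.62 m
13.62 m × (1 in / 0.02540 m) = 536.4 in

536 in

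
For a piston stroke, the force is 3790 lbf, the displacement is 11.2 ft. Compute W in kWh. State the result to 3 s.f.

W is given directly by: W = F·d.
F = 3790 lbf = 16859 N; d = 11.2 ft = 3.414 m.
W = 57552 J
57552 J × (1 kWh / 3.600×10^6 J) = 0.01599 kWh

0.0160 kWh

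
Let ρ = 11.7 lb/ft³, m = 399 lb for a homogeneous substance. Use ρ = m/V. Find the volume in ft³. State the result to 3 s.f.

Solving ρ = m/V for V: V = m/ρ.
ρ = 11.7 lb/ft³ = 187.4 kg/m³; m = 399 lb = 181.0 kg.
V = 0.9657 m³
0.9657 m³ × (1 ft³ / 0.02832 m³) = 34.10 ft³

34.1 ft³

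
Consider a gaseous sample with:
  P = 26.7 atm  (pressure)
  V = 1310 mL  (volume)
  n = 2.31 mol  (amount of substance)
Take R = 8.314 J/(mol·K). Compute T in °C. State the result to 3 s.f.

-88.6 °C

Rearranging PV = nRT for T: T = PV/(nR).
P = 26.7 atm = 2.705×10^6 Pa; V = 1310 mL = 0.001310 m³; n = 2.31 mol; R = 8.314 J/(mol·K).
T = 184.5 K
184.5 K − 273.15 = -88.62 °C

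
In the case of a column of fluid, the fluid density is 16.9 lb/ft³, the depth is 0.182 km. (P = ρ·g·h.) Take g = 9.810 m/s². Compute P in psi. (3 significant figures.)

70.1 psi

P is given directly by: P = ρgh.
ρ = 16.9 lb/ft³ = 270.7 kg/m³; h = 0.182 km = 182.0 m; g = 9.810 m/s².
P = 4.833×10^5 Pa
4.833×10^5 Pa × (1 psi / 6895 Pa) = 70.10 psi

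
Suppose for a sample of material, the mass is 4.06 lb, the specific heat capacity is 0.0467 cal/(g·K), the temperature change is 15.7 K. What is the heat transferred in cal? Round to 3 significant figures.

1350 cal

Directly: Q = mcΔT.
m = 4.06 lb = 1.842 kg; c = 0.0467 cal/(g·K) = 195.4 J/(kg·K); ΔT = 15.7 K.
Q = 5649 J  (the unit combination reduces to kg·m²/s² = J)
5649 J × (1 cal / 4.184 J) = 1350 cal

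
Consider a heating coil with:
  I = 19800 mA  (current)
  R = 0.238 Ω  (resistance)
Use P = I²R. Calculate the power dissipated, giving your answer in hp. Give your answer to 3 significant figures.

0.125 hp

P is given directly by: P = I²R.
I = 19800 mA = 19.80 A; R = 0.238 Ω.
P = 93.31 W
93.31 W × (1 hp / 745.7 W) = 0.1251 hp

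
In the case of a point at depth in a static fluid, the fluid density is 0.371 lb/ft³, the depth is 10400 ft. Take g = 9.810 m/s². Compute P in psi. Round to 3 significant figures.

26.8 psi

Directly: P = ρgh.
ρ = 0.371 lb/ft³ = 5.943 kg/m³; h = 10400 ft = 3170 m; g = 9.810 m/s².
P = 1.848×10^5 Pa
1.848×10^5 Pa × (1 psi / 6895 Pa) = 26.80 psi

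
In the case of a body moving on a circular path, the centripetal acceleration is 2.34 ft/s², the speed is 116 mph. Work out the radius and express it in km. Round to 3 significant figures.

3.77 km

Rearranging a = v²/r for r: r = v²/a.
a = 2.34 ft/s² = 0.7132 m/s²; v = 116 mph = 51.86 m/s.
r = 3770 m
3770 m × (1 km / 1000 m) = 3.770 km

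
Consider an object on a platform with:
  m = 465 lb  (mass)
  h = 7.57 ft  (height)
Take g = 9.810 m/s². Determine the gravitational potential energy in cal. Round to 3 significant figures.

PE is given directly by: PE = mgh.
m = 465 lb = 210.9 kg; h = 7.57 ft = 2.307 m; g = 9.810 m/s².
PE = 4774 J  (the unit combination reduces to kg·m²/s² = J)
4774 J × (1 cal / 4.184 J) = 1141 cal

1140 cal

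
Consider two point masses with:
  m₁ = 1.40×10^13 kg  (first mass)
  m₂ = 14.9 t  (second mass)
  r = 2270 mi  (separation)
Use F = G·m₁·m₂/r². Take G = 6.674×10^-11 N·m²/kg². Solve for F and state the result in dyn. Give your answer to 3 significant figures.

0.104 dyn

From Newton's law of gravitation: F = Gm₁m₂/r².
m₁ = 1.40×10^13 kg; m₂ = 14.9 t = 14900 kg; r = 2270 mi = 3.653×10^6 m; G = 6.674×10^-11 N·m²/kg².
F = 1.043×10^-6 N
1.043×10^-6 N × (1 dyn / 1.000×10^-5 N) = 0.1043 dyn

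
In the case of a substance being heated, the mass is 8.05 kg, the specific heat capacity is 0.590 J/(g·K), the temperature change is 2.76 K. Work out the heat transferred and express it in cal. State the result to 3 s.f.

3130 cal

Q is given directly by: Q = mcΔT.
m = 8.05 kg; c = 0.590 J/(g·K) = 590.0 J/(kg·K); ΔT = 2.76 K.
Q = 13109 J  (the unit combination reduces to kg·m²/s² = J)
13109 J × (1 cal / 4.184 J) = 3133 cal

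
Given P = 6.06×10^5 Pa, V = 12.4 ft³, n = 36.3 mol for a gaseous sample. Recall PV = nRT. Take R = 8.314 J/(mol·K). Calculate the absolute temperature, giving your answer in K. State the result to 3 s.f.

From the ideal-gas law: T = PV/(nR).
P = 6.06×10^5 Pa; V = 12.4 ft³ = 0.3511 m³; n = 36.3 mol; R = 8.314 J/(mol·K).
T = 705.1 K

705 K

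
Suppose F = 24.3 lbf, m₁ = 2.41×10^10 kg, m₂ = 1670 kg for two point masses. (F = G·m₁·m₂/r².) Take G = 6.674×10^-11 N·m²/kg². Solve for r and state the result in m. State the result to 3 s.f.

4.98 m

Rearranging: r = √(G·m₁m₂/F).
F = 24.3 lbf = 108.1 N; m₁ = 2.41×10^10 kg; m₂ = 1670 kg; G = 6.674×10^-11 N·m²/kg².
r = 4.985 m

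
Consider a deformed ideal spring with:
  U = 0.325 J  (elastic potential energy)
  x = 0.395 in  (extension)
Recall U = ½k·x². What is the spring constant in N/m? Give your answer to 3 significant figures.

Rearranging U = ½k·x² for k: k = 2U/x².
U = 0.325 J; x = 0.395 in = 0.01003 m.
k = 6457 N/m

6460 N/m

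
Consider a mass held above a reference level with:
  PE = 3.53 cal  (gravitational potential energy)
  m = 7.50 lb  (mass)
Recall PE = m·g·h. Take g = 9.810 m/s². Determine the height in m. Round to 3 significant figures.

Rearranging: h = PE/(m·g).
PE = 3.53 cal = 14.77 J; m = 7.50 lb = 3.402 kg; g = 9.810 m/s².
h = 0.4426 m

0.443 m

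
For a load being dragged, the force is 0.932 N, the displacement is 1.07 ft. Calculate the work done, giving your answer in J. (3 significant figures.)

Directly: W = F·d.
F = 0.932 N; d = 1.07 ft = 0.3261 m.
W = 0.3040 J  (the unit combination reduces to kg·m²/s² = J)

0.304 J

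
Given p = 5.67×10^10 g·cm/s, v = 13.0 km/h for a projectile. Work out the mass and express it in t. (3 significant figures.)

Rearranging p = m·v for m: m = p/v.
p = 5.67×10^10 g·cm/s = 5.670×10^5 kg·m/s; v = 13.0 km/h = 3.611 m/s.
m = 1.570×10^5 kg
1.570×10^5 kg × (1 t / 1000 kg) = 157.0 t

157 t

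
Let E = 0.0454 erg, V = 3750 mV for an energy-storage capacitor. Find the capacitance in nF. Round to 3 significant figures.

Rearranging E = ½C·V² for C: C = 2E/V².
E = 0.0454 erg = 4.540×10^-9 J; V = 3750 mV = 3.750 V.
C = 6.457×10^-10 F
6.457×10^-10 F × (1 nF / 1.000×10^-9 F) = 0.6457 nF

0.646 nF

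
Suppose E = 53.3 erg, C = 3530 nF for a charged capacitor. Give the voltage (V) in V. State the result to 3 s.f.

1.74 V

Rearranging E = ½C·V² for V: V = √(2E/C).
E = 53.3 erg = 5.330×10^-6 J; C = 3530 nF = 3.530×10^-6 F.
V = 1.738 V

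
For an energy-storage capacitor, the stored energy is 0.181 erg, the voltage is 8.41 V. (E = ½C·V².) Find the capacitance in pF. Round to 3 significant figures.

512 pF

Solving E = ½C·V² for C: C = 2E/V².
E = 0.181 erg = 1.810×10^-8 J; V = 8.41 V.
C = 5.118×10^-10 F
5.118×10^-10 F × (1 pF / 1.000×10^-12 F) = 511.8 pF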